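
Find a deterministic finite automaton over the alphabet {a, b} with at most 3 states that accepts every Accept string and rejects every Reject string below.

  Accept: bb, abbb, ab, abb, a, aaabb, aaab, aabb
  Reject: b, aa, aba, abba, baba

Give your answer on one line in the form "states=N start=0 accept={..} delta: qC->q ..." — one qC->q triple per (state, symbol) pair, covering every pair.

Fold the examples into a partial DFA from state 0: repeatedly fix the first undefined (state, symbol) met by the shortest-then-alphabetical prefix, trying targets in increasing order and rejecting any under which an Accept and a Reject string meet in one state with the same remainder; add a state when all current targets are rejected. Accepting states are where Accept strings end.
a: 0a undefined. 0a->0: no, ab/b meet in 0 with "b" left. Open state 1: 0a->1.
b: 0b undefined. 0b->0: no, bb/b meet in 0. 0b->1: no, a/b meet in 1. Open state 2: 0b->2.
aa: 1a undefined. 1a->0: ok.
ab: 1b undefined. 1b->0: no, ab/aa meet in 0. 1b->1: ok.
ba: 2a undefined. 2a->0: ok.
bb: 2b undefined. 2b->0: no, bb/aa meet in 0. 2b->1: ok.
All examples now run through 3 states with every (state, symbol) defined. Accept strings end in {1}, Reject strings end in {0,2}; accept={1}.

states=3 start=0 accept={1} delta: 0a->1 0b->2 1a->0 1b->1 2a->0 2b->1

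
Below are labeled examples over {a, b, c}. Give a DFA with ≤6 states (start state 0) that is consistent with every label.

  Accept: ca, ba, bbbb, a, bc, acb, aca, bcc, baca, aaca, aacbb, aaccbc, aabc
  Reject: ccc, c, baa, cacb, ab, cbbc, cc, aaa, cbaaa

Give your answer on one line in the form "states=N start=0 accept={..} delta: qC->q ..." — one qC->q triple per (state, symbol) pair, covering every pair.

Fold the examples into a partial DFA from state 0: repeatedly fix the first undefined (state, symbol) met by the shortest-then-alphabetical prefix, trying targets in increasing order and rejecting any under which an Accept and a Reject string meet in one state with the same remainder; add a state when all current targets are rejected. Accepting states are where Accept strings end.
a: 0a undefined. 0a->0: no, a/aaa meet in 0. Open state 1: 0a->1.
b: 0b undefined. 0b->0: no, bc/c meet in 0 with "c" left. 0b->1: ok.
c: 0c undefined. 0c->0: no, acb/cacb meet in 1 with "cb" left. 0c->1: no, a/c meet in 1. Open state 2: 0c->2.
aa: 1a undefined. 1a->0: no, a/baa meet in 1. 1a->1: no, ba/baa meet in 1. 1a->2: no, ca/baa meet in 2 with "a" left. Open state 3: 1a->3.
ab: 1b undefined. 1b->0: no, bbbb/ab meet in 0. 1b->1: no, bbbb/ab meet in 1. 1b->2: ok.
ac: 1c undefined. 1c->0: no, bcc/c meet in 2. 1c->1: no, acb/c meet in 2. 1c->2: no, bc/c meet in 2. 1c->3: no, aca/baa meet in 3 with "a" left. Open state 4: 1c->4.
ca: 2a undefined. 2a->0: ok.
cb: 2b undefined. 2b->0: no, ca/cacb meet in 0. 2b->1: no, bbbb/c meet in 2. 2b->2: no, ba/cbaaa meet in 3. 2b->3: no, ba/cacb meet in 3. 2b->4: no, bc/cacb meet in 4. Open state 5: 2b->5.
cc: 2c undefined. 2c->0: no, ca/cc meet in 0. 2c->1: no, a/cc meet in 1. 2c->2: ok.
aaa: 3a undefined. 3a->0: no, ca/baa meet in 0. 3a->1: no, a/baa meet in 1. 3a->2: ok.
aab: 3b undefined. 3b->0: no, aabc/ccc meet in 2. 3b->1: ok.
aac: 3c undefined. 3c->0: no, aacbb/ccc meet in 2. 3c->1: no, aacbb/cacb meet in 5. 3c->2: ok.
aca: 4a undefined. 4a->0: ok.
acb: 4b undefined. 4b->0: ok.
bcc: 4c undefined. 4c->0: ok.
cba: 5a undefined. 5a->0: no, ba/cbaaa meet in 3. 5a->1: ok.
cbb: 5b undefined. 5b->0: ok.
aaccbc: 5c undefined. 5c->0: ok.
All examples now run through 6 states with every (state, symbol) defined. Accept strings end in {0,1,3,4}, Reject strings end in {2,5}; accept={0,1,3,4}.

states=6 start=0 accept={0,1,3,4} delta: 0a->1 0b->1 0c->2 1a->3 1b->2 1c->4 2a->0 2b->5 2c->2 3a->2 3b->1 3c->2 4a->0 4b->0 4c->0 5a->1 5b->0 5c->0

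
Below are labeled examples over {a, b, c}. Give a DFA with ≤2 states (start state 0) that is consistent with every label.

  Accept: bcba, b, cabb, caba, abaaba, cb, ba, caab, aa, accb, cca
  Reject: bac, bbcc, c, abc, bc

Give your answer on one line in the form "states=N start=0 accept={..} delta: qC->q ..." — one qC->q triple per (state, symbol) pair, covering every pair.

State merging on the prefix tree: take the shortest (then alphabetical) example prefix whose next move is undefined and point that move at state 0, else 1, else 2, ...; a target is out if some Accept/Reject pair would then sit in one state with the same input left (inseparable). If every existing state is out, open a new one.
a: 0a undefined. 0a->0: ok.
b: 0b undefined. 0b->0: ok.
c: 0c undefined. 0c->0: no, bcba/bac meet in 0. Open state 1: 0c->1.
ca: 1a undefined. 1a->0: ok.
cb: 1b undefined. 1b->0: ok.
cc: 1c undefined. 1c->0: no, bcba/bbcc meet in 0. 1c->1: ok.
All examples now run through 2 states with every (state, symbol) defined. Accept strings end in {0}, Reject strings end in {1}; accept={0}.

states=2 start=0 accept={0} delta: 0a->0 0b->0 0c->1 1a->0 1b->0 1c->1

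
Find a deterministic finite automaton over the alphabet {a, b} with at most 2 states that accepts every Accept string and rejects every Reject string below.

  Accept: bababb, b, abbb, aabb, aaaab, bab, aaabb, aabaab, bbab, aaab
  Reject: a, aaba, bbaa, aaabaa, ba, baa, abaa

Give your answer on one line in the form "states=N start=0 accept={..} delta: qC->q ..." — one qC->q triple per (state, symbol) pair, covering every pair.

Fold the examples into a partial DFA from state 0: repeatedly fix the first undefined (state, symbol) met by the shortest-then-alphabetical prefix, trying targets in increasing order and rejecting any under which an Accept and a Reject string meet in one state with the same remainder; add a state when all current targets are rejected. Accepting states are where Accept strings end.
a: 0a undefined. 0a->0: ok.
b: 0b undefined. 0b->0: no, bababb/a meet in 0. Open state 1: 0b->1.
ba: 1a undefined. 1a->0: ok.
bb: 1b undefined. 1b->0: no, bababb/a meet in 0. 1b->1: ok.
All examples now run through 2 states with every (state, symbol) defined. Accept strings end in {1}, Reject strings end in {0}; accept={1}.

states=2 start=0 accept={1} delta: 0a->0 0b->1 1a->0 1b->1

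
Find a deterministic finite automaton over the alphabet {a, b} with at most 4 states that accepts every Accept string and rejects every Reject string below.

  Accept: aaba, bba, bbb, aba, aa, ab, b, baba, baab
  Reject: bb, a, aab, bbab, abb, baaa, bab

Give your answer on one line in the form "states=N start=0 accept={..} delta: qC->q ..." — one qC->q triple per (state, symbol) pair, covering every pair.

states=4 start=0 accept={2,3} delta: 0a->1 0b->2 1a->2 1b->2 2a->3 2b->1 3a->0 3b->1

Grow the machine one transition at a time. Run the examples from 0; the earliest place one falls off (shortest prefix, ties alphabetical) gets sent to the lowest-numbered state that keeps every Accept/Reject pair distinguishable — a pair clashes when both reach the same state with identical unread suffix — and to a fresh state only if none does.
a: 0a undefined. 0a->0: no, aa/a meet in 0. Open state 1: 0a->1.
b: 0b undefined. 0b->0: no, bba/a meet in 1. 0b->1: no, bbb/abb meet in 1 with "bb" left. Open state 2: 0b->2.
aa: 1a undefined. 1a->0: no, b/aab meet in 2. 1a->1: no, aa/a meet in 1. 1a->2: ok.
ab: 1b undefined. 1b->0: no, aba/a meet in 1. 1b->1: no, ab/a meet in 1. 1b->2: ok.
ba: 2a undefined. 2a->0: no, aa/baaa meet in 2. 2a->1: no, aba/a meet in 1. 2a->2: no, aba/baaa meet in 2. Open state 3: 2a->3.
bb: 2b undefined. 2b->0: no, aaba/a meet in 1. 2b->1: ok.
baa: 3a undefined. 3a->0: ok.
bab: 3b undefined. 3b->0: no, baba/bb meet in 1. 3b->1: ok.
All examples now run through 4 states with every (state, symbol) defined. Accept strings end in {2,3}, Reject strings end in {1}; accept={2,3}.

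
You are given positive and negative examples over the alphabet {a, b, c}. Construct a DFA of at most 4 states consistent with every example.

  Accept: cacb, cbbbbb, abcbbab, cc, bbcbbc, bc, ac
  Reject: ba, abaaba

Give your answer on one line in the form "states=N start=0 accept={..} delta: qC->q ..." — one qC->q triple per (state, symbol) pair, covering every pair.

State merging on the prefix tree: take the shortest (then alphabetical) example prefix whose next move is undefined and point that move at state 0, else 1, else 2, ...; a target is out if some Accept/Reject pair would then sit in one state with the same input left (inseparable). If every existing state is out, open a new one.
a: 0a undefined. 0a->0: ok.
b: 0b undefined. 0b->0: ok.
c: 0c undefined. 0c->0: no, cacb/ba meet in 0. Open state 1: 0c->1.
ca: 1a undefined. 1a->0: ok.
cb: 1b undefined. 1b->0: no, cacb/ba meet in 0. 1b->1: no, abcbbab/ba meet in 0. Open state 2: 1b->2.
cc: 1c undefined. 1c->0: no, cc/ba meet in 0. 1c->1: ok.
cbb: 2b undefined. 2b->0: no, cbbbbb/ba meet in 0. 2b->1: no, abcbbab/ba meet in 0. 2b->2: ok.
abcbba: 2a undefined. 2a->0: no, abcbbab/ba meet in 0. 2a->1: ok.
bbcbbc: 2c undefined. 2c->0: no, bbcbbc/ba meet in 0. 2c->1: ok.
All examples now run through 3 states with every (state, symbol) defined. Accept strings end in {1,2}, Reject strings end in {0}; accept={1,2}.

states=3 start=0 accept={1,2} delta: 0a->0 0b->0 0c->1 1a->0 1b->2 1c->1 2a->1 2b->2 2c->1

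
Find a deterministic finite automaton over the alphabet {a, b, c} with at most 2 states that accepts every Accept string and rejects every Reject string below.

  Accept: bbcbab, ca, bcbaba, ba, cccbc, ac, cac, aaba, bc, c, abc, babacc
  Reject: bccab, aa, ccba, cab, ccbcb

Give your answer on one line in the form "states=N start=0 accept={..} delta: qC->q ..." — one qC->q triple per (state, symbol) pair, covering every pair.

states=2 start=0 accept={1} delta: 0a->0 0b->1 0c->1 1a->1 1b->0 1c->1

Grow the machine one transition at a time. Run the examples from 0; the earliest place one falls off (shortest prefix, ties alphabetical) gets sent to the lowest-numbered state that keeps every Accept/Reject pair distinguishable — a pair clashes when both reach the same state with identical unread suffix — and to a fresh state only if none does.
a: 0a undefined. 0a->0: ok.
b: 0b undefined. 0b->0: no, ba/aa meet in 0. Open state 1: 0b->1.
c: 0c undefined. 0c->0: no, ca/aa meet in 0. 0c->1: ok.
ba: 1a undefined. 1a->0: no, ca/aa meet in 0. 1a->1: ok.
bb: 1b undefined. 1b->0: ok.
bc: 1c undefined. 1c->0: no, bbcbab/ccba meet in 1. 1c->1: ok.
All examples now run through 2 states with every (state, symbol) defined. Accept strings end in {1}, Reject strings end in {0}; accept={1}.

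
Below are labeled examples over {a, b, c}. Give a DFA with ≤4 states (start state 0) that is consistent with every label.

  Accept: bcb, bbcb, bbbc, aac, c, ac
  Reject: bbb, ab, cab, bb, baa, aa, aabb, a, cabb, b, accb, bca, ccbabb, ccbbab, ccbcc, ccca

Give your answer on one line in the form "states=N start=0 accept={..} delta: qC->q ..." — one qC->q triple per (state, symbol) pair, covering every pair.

states=2 start=0 accept={1} delta: 0a->0 0b->0 0c->1 1a->0 1b->1 1c->0

Fold the examples into a partial DFA from state 0: repeatedly fix the first undefined (state, symbol) met by the shortest-then-alphabetical prefix, trying targets in increasing order and rejecting any under which an Accept and a Reject string meet in one state with the same remainder; add a state when all current targets are rejected. Accepting states are where Accept strings end.
a: 0a undefined. 0a->0: ok.
b: 0b undefined. 0b->0: ok.
c: 0c undefined. 0c->0: no, bcb/bbb meet in 0. Open state 1: 0c->1.
ca: 1a undefined. 1a->0: ok.
cc: 1c undefined. 1c->0: ok.
bcb: 1b undefined. 1b->0: no, bcb/bbb meet in 0. 1b->1: ok.
All examples now run through 2 states with every (state, symbol) defined. Accept strings end in {1}, Reject strings end in {0}; accept={1}.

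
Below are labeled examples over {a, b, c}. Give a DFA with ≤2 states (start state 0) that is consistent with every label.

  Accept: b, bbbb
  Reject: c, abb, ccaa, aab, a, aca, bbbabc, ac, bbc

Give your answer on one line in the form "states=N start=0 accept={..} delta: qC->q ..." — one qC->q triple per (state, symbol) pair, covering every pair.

Grow the machine one transition at a time. Run the examples from 0; the earliest place one falls off (shortest prefix, ties alphabetical) gets sent to the lowest-numbered state that keeps every Accept/Reject pair distinguishable — a pair clashes when both reach the same state with identical unread suffix — and to a fresh state only if none does.
a: 0a undefined. 0a->0: no, b/aab meet in 0 with "b" left. Open state 1: 0a->1.
b: 0b undefined. 0b->0: ok.
c: 0c undefined. 0c->0: no, b/c meet in 0. 0c->1: ok.
aa: 1a undefined. 1a->0: no, b/aab meet in 0. 1a->1: ok.
ab: 1b undefined. 1b->0: no, b/abb meet in 0. 1b->1: ok.
ac: 1c undefined. 1c->0: no, b/bbbabc meet in 0. 1c->1: ok.
All examples now run through 2 states with every (state, symbol) defined. Accept strings end in {0}, Reject strings end in {1}; accept={0}.

states=2 start=0 accept={0} delta: 0a->1 0b->0 0c->1 1a->1 1b->1 1c->1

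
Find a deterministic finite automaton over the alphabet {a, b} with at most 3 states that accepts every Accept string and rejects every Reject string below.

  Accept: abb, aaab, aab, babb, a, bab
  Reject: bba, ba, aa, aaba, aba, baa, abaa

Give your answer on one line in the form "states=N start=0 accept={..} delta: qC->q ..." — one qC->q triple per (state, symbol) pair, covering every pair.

Fold the examples into a partial DFA from state 0: repeatedly fix the first undefined (state, symbol) met by the shortest-then-alphabetical prefix, trying targets in increasing order and rejecting any under which an Accept and a Reject string meet in one state with the same remainder; add a state when all current targets are rejected. Accepting states are where Accept strings end.
a: 0a undefined. 0a->0: no, a/aa meet in 0. Open state 1: 0a->1.
b: 0b undefined. 0b->0: no, a/bba meet in 1. 0b->1: ok.
aa: 1a undefined. 1a->0: no, aab/baa meet in 1. 1a->1: no, a/ba meet in 1. Open state 2: 1a->2.
ab: 1b undefined. 1b->0: no, abb/bba meet in 1. 1b->1: ok.
aaa: 2a undefined. 2a->0: ok.
aab: 2b undefined. 2b->0: no, abb/aaba meet in 1. 2b->1: ok.
All examples now run through 3 states with every (state, symbol) defined. Accept strings end in {1}, Reject strings end in {0,2}; accept={1}.

states=3 start=0 accept={1} delta: 0a->1 0b->1 1a->2 1b->1 2a->0 2b->1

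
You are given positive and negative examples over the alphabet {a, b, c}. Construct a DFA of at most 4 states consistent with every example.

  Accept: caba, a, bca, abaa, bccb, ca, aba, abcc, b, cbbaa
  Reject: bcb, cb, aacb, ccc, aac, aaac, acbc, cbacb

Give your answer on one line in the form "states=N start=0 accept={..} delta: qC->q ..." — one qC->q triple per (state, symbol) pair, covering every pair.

states=3 start=0 accept={0} delta: 0a->0 0b->0 0c->1 1a->0 1b->2 1c->0 2a->0 2b->0 2c->1

State merging on the prefix tree: take the shortest (then alphabetical) example prefix whose next move is undefined and point that move at state 0, else 1, else 2, ...; a target is out if some Accept/Reject pair would then sit in one state with the same input left (inseparable). If every existing state is out, open a new one.
a: 0a undefined. 0a->0: ok.
b: 0b undefined. 0b->0: ok.
c: 0c undefined. 0c->0: no, caba/bcb meet in 0. Open state 1: 0c->1.
ca: 1a undefined. 1a->0: ok.
cb: 1b undefined. 1b->0: no, caba/bcb meet in 0. 1b->1: no, abcc/acbc meet in 1 with "c" left. Open state 2: 1b->2.
cc: 1c undefined. 1c->0: ok.
cba: 2a undefined. 2a->0: ok.
cbb: 2b undefined. 2b->0: ok.
acbc: 2c undefined. 2c->0: no, caba/acbc meet in 0. 2c->1: ok.
All examples now run through 3 states with every (state, symbol) defined. Accept strings end in {0}, Reject strings end in {1,2}; accept={0}.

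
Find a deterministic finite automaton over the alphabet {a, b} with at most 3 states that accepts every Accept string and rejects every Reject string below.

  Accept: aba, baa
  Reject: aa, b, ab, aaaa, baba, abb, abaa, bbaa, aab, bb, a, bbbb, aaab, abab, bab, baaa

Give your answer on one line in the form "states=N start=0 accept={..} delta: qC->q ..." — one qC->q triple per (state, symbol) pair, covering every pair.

states=3 start=0 accept={0} delta: 0a->1 0b->1 1a->2 1b->2 2a->0 2b->1

Fold the examples into a partial DFA from state 0: repeatedly fix the first undefined (state, symbol) met by the shortest-then-alphabetical prefix, trying targets in increasing order and rejecting any under which an Accept and a Reject string meet in one state with the same remainder; add a state when all current targets are rejected. Accepting states are where Accept strings end.
a: 0a undefined. 0a->0: no, baa/abaa meet in 0 with "baa" left. Open state 1: 0a->1.
b: 0b undefined. 0b->0: no, aba/baba meet in 1 with "ba" left. 0b->1: ok.
aa: 1a undefined. 1a->0: no, baa/b meet in 1. 1a->1: no, aba/baba meet in 1 with "ba" left. Open state 2: 1a->2.
ab: 1b undefined. 1b->0: no, aba/b meet in 1. 1b->1: no, aba/aa meet in 2. 1b->2: ok.
aaa: 2a undefined. 2a->0: ok.
aab: 2b undefined. 2b->0: no, aba/abb meet in 0. 2b->1: ok.
All examples now run through 3 states with every (state, symbol) defined. Accept strings end in {0}, Reject strings end in {1,2}; accept={0}.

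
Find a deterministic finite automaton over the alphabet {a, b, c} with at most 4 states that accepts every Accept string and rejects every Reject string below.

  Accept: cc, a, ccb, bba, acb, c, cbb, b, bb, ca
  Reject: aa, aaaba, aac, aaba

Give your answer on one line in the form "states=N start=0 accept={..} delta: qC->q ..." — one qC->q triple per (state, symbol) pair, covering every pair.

Grow the machine one transition at a time. Run the examples from 0; the earliest place one falls off (shortest prefix, ties alphabetical) gets sent to the lowest-numbered state that keeps every Accept/Reject pair distinguishable — a pair clashes when both reach the same state with identical unread suffix — and to a fresh state only if none does.
a: 0a undefined. 0a->0: no, a/aa meet in 0. Open state 1: 0a->1.
b: 0b undefined. 0b->0: ok.
c: 0c undefined. 0c->0: ok.
aa: 1a undefined. 1a->0: no, cc/aa meet in 0. 1a->1: no, a/aa meet in 1. Open state 2: 1a->2.
ac: 1c undefined. 1c->0: ok.
aaa: 2a undefined. 2a->0: no, a/aaaba meet in 1. 2a->1: ok.
aab: 2b undefined. 2b->0: no, a/aaba meet in 1. 2b->1: ok.
aac: 2c undefined. 2c->0: no, cc/aac meet in 0. 2c->1: no, a/aac meet in 1. 2c->2: ok.
aaab: 1b undefined. 1b->0: no, a/aaaba meet in 1. 1b->1: ok.
All examples now run through 3 states with every (state, symbol) defined. Accept strings end in {0,1}, Reject strings end in {2}; accept={0,1}.

states=3 start=0 accept={0,1} delta: 0a->1 0b->0 0c->0 1a->2 1b->1 1c->0 2a->1 2b->1 2c->2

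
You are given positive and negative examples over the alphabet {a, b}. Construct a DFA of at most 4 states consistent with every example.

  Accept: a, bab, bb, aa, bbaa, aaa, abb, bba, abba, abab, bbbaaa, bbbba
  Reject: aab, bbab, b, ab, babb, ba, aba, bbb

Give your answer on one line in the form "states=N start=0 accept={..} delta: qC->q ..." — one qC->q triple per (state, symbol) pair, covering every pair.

Fold the examples into a partial DFA from state 0: repeatedly fix the first undefined (state, symbol) met by the shortest-then-alphabetical prefix, trying targets in increasing order and rejecting any under which an Accept and a Reject string meet in one state with the same remainder; add a state when all current targets are rejected. Accepting states are where Accept strings end.
a: 0a undefined. 0a->0: ok.
b: 0b undefined. 0b->0: no, a/aab meet in 0. Open state 1: 0b->1.
ba: 1a undefined. 1a->0: no, a/ba meet in 0. 1a->1: ok.
bb: 1b undefined. 1b->0: no, bbbaaa/aab meet in 1. 1b->1: no, bab/aab meet in 1. Open state 2: 1b->2.
bba: 2a undefined. 2a->0: ok.
bbb: 2b undefined. 2b->0: no, a/babb meet in 0. 2b->1: no, bbbaaa/aab meet in 1. 2b->2: no, bab/babb meet in 2. Open state 3: 2b->3.
bbba: 3a undefined. 3a->0: ok.
bbbb: 3b undefined. 3b->0: ok.
All examples now run through 4 states with every (state, symbol) defined. Accept strings end in {0,2}, Reject strings end in {1,3}; accept={0,2}.

states=4 start=0 accept={0,2} delta: 0a->0 0b->1 1a->1 1b->2 2a->0 2b->3 3a->0 3b->0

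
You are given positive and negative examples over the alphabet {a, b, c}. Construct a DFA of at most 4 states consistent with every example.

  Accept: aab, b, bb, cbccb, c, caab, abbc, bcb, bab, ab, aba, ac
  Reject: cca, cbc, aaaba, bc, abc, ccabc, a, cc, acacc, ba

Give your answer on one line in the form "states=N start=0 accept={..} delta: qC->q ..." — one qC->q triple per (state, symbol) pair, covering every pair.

Grow the machine one transition at a time. Run the examples from 0; the earliest place one falls off (shortest prefix, ties alphabetical) gets sent to the lowest-numbered state that keeps every Accept/Reject pair distinguishable — a pair clashes when both reach the same state with identical unread suffix — and to a fresh state only if none does.
a: 0a undefined. 0a->0: no, aba/aaaba meet in 0 with "ba" left. Open state 1: 0a->1.
b: 0b undefined. 0b->0: no, c/bc meet in 0 with "c" left. 0b->1: no, b/a meet in 1. Open state 2: 0b->2.
c: 0c undefined. 0c->0: no, c/cc meet in 0. 0c->1: no, c/a meet in 1. 0c->2: ok.
aa: 1a undefined. 1a->0: no, aba/aaaba meet in 1 with "ba" left. 1a->1: no, aba/aaaba meet in 1 with "ba" left. 1a->2: ok.
ab: 1b undefined. 1b->0: no, b/abc meet in 2. 1b->1: no, abbc/abc meet in 1 with "c" left. 1b->2: no, abbc/cbc meet in 2 with "bc" left. Open state 3: 1b->3.
ac: 1c undefined. 1c->0: no, b/acacc meet in 2. 1c->1: no, ac/a meet in 1. 1c->2: ok.
ba: 2a undefined. 2a->0: ok.
bb: 2b undefined. 2b->0: no, aab/aaaba meet in 0. 2b->1: no, aab/a meet in 1. 2b->2: ok.
bc: 2c undefined. 2c->0: ok.
aba: 3a undefined. 3a->0: no, aba/cbc meet in 0. 3a->1: no, aba/cca meet in 1. 3a->2: ok.
abb: 3b undefined. 3b->0: ok.
abc: 3c undefined. 3c->0: ok.
All examples now run through 4 states with every (state, symbol) defined. Accept strings end in {2,3}, Reject strings end in {0,1}; accept={2,3}.

states=4 start=0 accept={2,3} delta: 0a->1 0b->2 0c->2 1a->2 1b->3 1c->2 2a->0 2b->2 2c->0 3a->2 3b->0 3c->0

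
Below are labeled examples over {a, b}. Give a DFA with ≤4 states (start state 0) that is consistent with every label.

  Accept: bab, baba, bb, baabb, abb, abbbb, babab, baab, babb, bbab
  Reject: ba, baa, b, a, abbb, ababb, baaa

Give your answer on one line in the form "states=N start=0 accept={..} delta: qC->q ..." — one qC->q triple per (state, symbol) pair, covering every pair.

Fold the examples into a partial DFA from state 0: repeatedly fix the first undefined (state, symbol) met by the shortest-then-alphabetical prefix, trying targets in increasing order and rejecting any under which an Accept and a Reject string meet in one state with the same remainder; add a state when all current targets are rejected. Accepting states are where Accept strings end.
a: 0a undefined. 0a->0: no, babb/ababb meet in 0 with "babb" left. Open state 1: 0a->1.
b: 0b undefined. 0b->0: no, bb/b meet in 0. 0b->1: ok.
ab: 1b undefined. 1b->0: no, bb/abbb meet in 0. 1b->1: no, bb/b meet in 1. Open state 2: 1b->2.
ba: 1a undefined. 1a->0: no, bab/baa meet in 1. 1a->1: ok.
aba: 2a undefined. 2a->0: no, bab/ababb meet in 2. 2a->1: no, baba/ba meet in 1. 2a->2: ok.
abb: 2b undefined. 2b->0: ok.
All examples now run through 3 states with every (state, symbol) defined. Accept strings end in {0,2}, Reject strings end in {1}; accept={0,2}.

states=3 start=0 accept={0,2} delta: 0a->1 0b->1 1a->1 1b->2 2a->2 2b->0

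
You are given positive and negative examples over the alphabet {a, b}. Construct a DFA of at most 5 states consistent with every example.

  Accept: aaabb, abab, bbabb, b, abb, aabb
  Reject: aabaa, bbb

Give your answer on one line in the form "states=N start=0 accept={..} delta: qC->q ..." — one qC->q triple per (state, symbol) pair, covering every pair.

Fold the examples into a partial DFA from state 0: repeatedly fix the first undefined (state, symbol) met by the shortest-then-alphabetical prefix, trying targets in increasing order and rejecting any under which an Accept and a Reject string meet in one state with the same remainder; add a state when all current targets are rejected. Accepting states are where Accept strings end.
a: 0a undefined. 0a->0: ok.
b: 0b undefined. 0b->0: no, aaabb/aabaa meet in 0. Open state 1: 0b->1.
bb: 1b undefined. 1b->0: no, b/bbb meet in 1. 1b->1: no, aaabb/bbb meet in 1. Open state 2: 1b->2.
aba: 1a undefined. 1a->0: ok.
bba: 2a undefined. 2a->0: ok.
bbb: 2b undefined. 2b->0: ok.
All examples now run through 3 states with every (state, symbol) defined. Accept strings end in {1,2}, Reject strings end in {0}; accept={1,2}.

states=3 start=0 accept={1,2} delta: 0a->0 0b->1 1a->0 1b->2 2a->0 2b->0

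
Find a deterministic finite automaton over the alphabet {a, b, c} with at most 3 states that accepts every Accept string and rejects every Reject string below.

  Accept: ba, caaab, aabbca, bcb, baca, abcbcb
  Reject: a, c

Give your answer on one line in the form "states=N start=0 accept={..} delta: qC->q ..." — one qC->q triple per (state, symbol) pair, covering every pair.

states=2 start=0 accept={1} delta: 0a->0 0b->1 0c->0 1a->1 1b->1 1c->1

Grow the machine one transition at a time. Run the examples from 0; the earliest place one falls off (shortest prefix, ties alphabetical) gets sent to the lowest-numbered state that keeps every Accept/Reject pair distinguishable — a pair clashes when both reach the same state with identical unread suffix — and to a fresh state only if none does.
a: 0a undefined. 0a->0: ok.
b: 0b undefined. 0b->0: no, ba/a meet in 0. Open state 1: 0b->1.
c: 0c undefined. 0c->0: ok.
ba: 1a undefined. 1a->0: no, ba/a meet in 0. 1a->1: ok.
bc: 1c undefined. 1c->0: no, baca/a meet in 0. 1c->1: ok.
bcb: 1b undefined. 1b->0: no, aabbca/a meet in 0. 1b->1: ok.
All examples now run through 2 states with every (state, symbol) defined. Accept strings end in {1}, Reject strings end in {0}; accept={1}.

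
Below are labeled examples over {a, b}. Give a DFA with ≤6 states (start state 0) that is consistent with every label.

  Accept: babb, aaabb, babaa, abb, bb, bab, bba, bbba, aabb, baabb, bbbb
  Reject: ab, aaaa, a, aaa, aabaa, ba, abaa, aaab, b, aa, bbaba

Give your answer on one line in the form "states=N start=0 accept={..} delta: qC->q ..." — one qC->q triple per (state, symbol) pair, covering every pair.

states=4 start=0 accept={2,3} delta: 0a->0 0b->1 1a->1 1b->2 2a->3 2b->2 3a->2 3b->0

State merging on the prefix tree: take the shortest (then alphabetical) example prefix whose next move is undefined and point that move at state 0, else 1, else 2, ...; a target is out if some Accept/Reject pair would then sit in one state with the same input left (inseparable). If every existing state is out, open a new one.
a: 0a undefined. 0a->0: ok.
b: 0b undefined. 0b->0: no, babb/ab meet in 0. Open state 1: 0b->1.
ba: 1a undefined. 1a->0: no, babaa/aaaa meet in 0. 1a->1: ok.
bb: 1b undefined. 1b->0: no, babb/ab meet in 1. 1b->1: no, babb/ab meet in 1. Open state 2: 1b->2.
bba: 2a undefined. 2a->0: no, babaa/aaaa meet in 0. 2a->1: no, babaa/ab meet in 1. 2a->2: no, bbba/bbaba meet in 2 with "ba" left. Open state 3: 2a->3.
bbb: 2b undefined. 2b->0: no, babb/aaaa meet in 0. 2b->1: no, babb/ab meet in 1. 2b->2: ok.
bbab: 3b undefined. 3b->0: ok.
babaa: 3a undefined. 3a->0: no, babaa/aaaa meet in 0. 3a->1: no, babaa/ab meet in 1. 3a->2: ok.
All examples now run through 4 states with every (state, symbol) defined. Accept strings end in {2,3}, Reject strings end in {0,1}; accept={2,3}.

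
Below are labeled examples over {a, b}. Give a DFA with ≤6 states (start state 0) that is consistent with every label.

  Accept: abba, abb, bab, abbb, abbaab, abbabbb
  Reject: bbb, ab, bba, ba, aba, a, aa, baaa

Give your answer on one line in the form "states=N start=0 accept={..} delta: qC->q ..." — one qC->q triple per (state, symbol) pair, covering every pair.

Fold the examples into a partial DFA from state 0: repeatedly fix the first undefined (state, symbol) met by the shortest-then-alphabetical prefix, trying targets in increasing order and rejecting any under which an Accept and a Reject string meet in one state with the same remainder; add a state when all current targets are rejected. Accepting states are where Accept strings end.
a: 0a undefined. 0a->0: no, abba/bba meet in 0 with "bba" left. Open state 1: 0a->1.
b: 0b undefined. 0b->0: no, bab/ab meet in 1 with "b" left. 0b->1: no, abb/bbb meet in 1 with "bb" left. Open state 2: 0b->2.
aa: 1a undefined. 1a->0: ok.
ab: 1b undefined. 1b->0: no, abba/ba meet in 2 with "a" left. 1b->1: no, abba/aba meet in 0. 1b->2: no, abba/bba meet in 2 with "ba" left. Open state 3: 1b->3.
ba: 2a undefined. 2a->0: ok.
bb: 2b undefined. 2b->0: no, bab/bbb meet in 2. 2b->1: ok.
aba: 3a undefined. 3a->0: ok.
abb: 3b undefined. 3b->0: no, abba/a meet in 1. 3b->1: no, abba/bba meet in 0. 3b->2: no, abba/bba meet in 0. 3b->3: no, abba/bba meet in 0. Open state 4: 3b->4.
abba: 4a undefined. 4a->0: no, abba/bba meet in 0. 4a->1: no, abba/a meet in 1. 4a->2: ok.
abbb: 4b undefined. 4b->0: no, abbb/bba meet in 0. 4b->1: no, abbb/a meet in 1. 4b->2: ok.
All examples now run through 5 states with every (state, symbol) defined. Accept strings end in {2,4}, Reject strings end in {0,1,3}; accept={2,4}.

states=5 start=0 accept={2,4} delta: 0a->1 0b->2 1a->0 1b->3 2a->0 2b->1 3a->0 3b->4 4a->2 4b->2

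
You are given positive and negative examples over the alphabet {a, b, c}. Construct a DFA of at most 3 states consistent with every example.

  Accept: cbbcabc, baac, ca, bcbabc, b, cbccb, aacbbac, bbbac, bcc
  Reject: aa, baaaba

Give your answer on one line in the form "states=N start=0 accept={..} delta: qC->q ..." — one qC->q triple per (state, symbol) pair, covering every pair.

states=3 start=0 accept={1,2} delta: 0a->0 0b->1 0c->1 1a->1 1b->0 1c->2 2a->0 2b->1 2c->1

Grow the machine one transition at a time. Run the examples from 0; the earliest place one falls off (shortest prefix, ties alphabetical) gets sent to the lowest-numbered state that keeps every Accept/Reject pair distinguishable — a pair clashes when both reach the same state with identical unread suffix — and to a fresh state only if none does.
a: 0a undefined. 0a->0: ok.
b: 0b undefined. 0b->0: no, b/aa meet in 0. Open state 1: 0b->1.
c: 0c undefined. 0c->0: no, ca/aa meet in 0. 0c->1: ok.
ba: 1a undefined. 1a->0: no, ca/aa meet in 0. 1a->1: ok.
bb: 1b undefined. 1b->0: ok.
bc: 1c undefined. 1c->0: no, cbbcabc/aa meet in 0. 1c->1: no, cbccb/aa meet in 0. Open state 2: 1c->2.
bcb: 2b undefined. 2b->0: no, cbccb/aa meet in 0. 2b->1: ok.
bcc: 2c undefined. 2c->0: no, bcc/aa meet in 0. 2c->1: ok.
cbbca: 2a undefined. 2a->0: ok.
All examples now run through 3 states with every (state, symbol) defined. Accept strings end in {1,2}, Reject strings end in {0}; accept={1,2}.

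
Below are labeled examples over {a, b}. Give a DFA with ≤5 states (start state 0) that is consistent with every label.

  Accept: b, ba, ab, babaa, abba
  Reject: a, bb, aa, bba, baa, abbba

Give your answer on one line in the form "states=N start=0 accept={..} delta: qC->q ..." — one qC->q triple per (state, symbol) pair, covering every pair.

Fold the examples into a partial DFA from state 0: repeatedly fix the first undefined (state, symbol) met by the shortest-then-alphabetical prefix, trying targets in increasing order and rejecting any under which an Accept and a Reject string meet in one state with the same remainder; add a state when all current targets are rejected. Accepting states are where Accept strings end.
a: 0a undefined. 0a->0: no, abba/bba meet in 0 with "bba" left. Open state 1: 0a->1.
b: 0b undefined. 0b->0: no, b/bb meet in 0. 0b->1: no, b/a meet in 1. Open state 2: 0b->2.
aa: 1a undefined. 1a->0: ok.
ab: 1b undefined. 1b->0: no, ab/aa meet in 0. 1b->1: no, ab/a meet in 1. 1b->2: no, abba/bba meet in 2 with "ba" left. Open state 3: 1b->3.
ba: 2a undefined. 2a->0: no, ba/aa meet in 0. 2a->1: no, ba/a meet in 1. 2a->2: no, b/baa meet in 2. 2a->3: ok.
bb: 2b undefined. 2b->0: ok.
abb: 3b undefined. 3b->0: no, ba/abbba meet in 3. 3b->1: no, babaa/a meet in 1. 3b->2: no, babaa/baa meet in 3 with "a" left. 3b->3: no, abba/baa meet in 3 with "a" left. Open state 4: 3b->4.
baa: 3a undefined. 3a->0: ok.
abba: 4a undefined. 4a->0: no, babaa/a meet in 1. 4a->1: no, babaa/bb meet in 0. 4a->2: ok.
abbb: 4b undefined. 4b->0: ok.
All examples now run through 5 states with every (state, symbol) defined. Accept strings end in {2,3}, Reject strings end in {0,1}; accept={2,3}.

states=5 start=0 accept={2,3} delta: 0a->1 0b->2 1a->0 1b->3 2a->3 2b->0 3a->0 3b->4 4a->2 4b->0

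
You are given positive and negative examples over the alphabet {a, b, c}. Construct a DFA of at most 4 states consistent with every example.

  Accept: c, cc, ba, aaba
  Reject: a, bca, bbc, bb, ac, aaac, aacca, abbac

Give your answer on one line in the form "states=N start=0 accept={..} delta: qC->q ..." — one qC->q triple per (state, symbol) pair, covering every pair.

Grow the machine one transition at a time. Run the examples from 0; the earliest place one falls off (shortest prefix, ties alphabetical) gets sent to the lowest-numbered state that keeps every Accept/Reject pair distinguishable — a pair clashes when both reach the same state with identical unread suffix — and to a fresh state only if none does.
a: 0a undefined. 0a->0: no, c/ac meet in 0 with "c" left. Open state 1: 0a->1.
b: 0b undefined. 0b->0: no, c/bbc meet in 0 with "c" left. 0b->1: ok.
c: 0c undefined. 0c->0: ok.
aa: 1a undefined. 1a->0: ok.
ab: 1b undefined. 1b->0: no, c/bbc meet in 0. 1b->1: no, c/abbac meet in 0. Open state 2: 1b->2.
ac: 1c undefined. 1c->0: no, c/ac meet in 0. 1c->1: no, c/bca meet in 0. 1c->2: ok.
abb: 2b undefined. 2b->0: ok.
bbc: 2c undefined. 2c->0: no, c/bbc meet in 0. 2c->1: ok.
bca: 2a undefined. 2a->0: no, c/bca meet in 0. 2a->1: ok.
All examples now run through 3 states with every (state, symbol) defined. Accept strings end in {0}, Reject strings end in {1,2}; accept={0}.

states=3 start=0 accept={0} delta: 0a->1 0b->1 0c->0 1a->0 1b->2 1c->2 2a->1 2b->0 2c->1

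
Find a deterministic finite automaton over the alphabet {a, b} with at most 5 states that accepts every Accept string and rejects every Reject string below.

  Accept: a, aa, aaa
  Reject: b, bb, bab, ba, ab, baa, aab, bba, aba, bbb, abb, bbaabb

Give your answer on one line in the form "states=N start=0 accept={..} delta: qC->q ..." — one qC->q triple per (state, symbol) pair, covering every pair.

Fold the examples into a partial DFA from state 0: repeatedly fix the first undefined (state, symbol) met by the shortest-then-alphabetical prefix, trying targets in increasing order and rejecting any under which an Accept and a Reject string meet in one state with the same remainder; add a state when all current targets are rejected. Accepting states are where Accept strings end.
a: 0a undefined. 0a->0: ok.
b: 0b undefined. 0b->0: no, a/b meet in 0. Open state 1: 0b->1.
ba: 1a undefined. 1a->0: no, a/ba meet in 0. 1a->1: ok.
bb: 1b undefined. 1b->0: no, a/bb meet in 0. 1b->1: ok.
All examples now run through 2 states with every (state, symbol) defined. Accept strings end in {0}, Reject strings end in {1}; accept={0}.

states=2 start=0 accept={0} delta: 0a->0 0b->1 1a->1 1b->1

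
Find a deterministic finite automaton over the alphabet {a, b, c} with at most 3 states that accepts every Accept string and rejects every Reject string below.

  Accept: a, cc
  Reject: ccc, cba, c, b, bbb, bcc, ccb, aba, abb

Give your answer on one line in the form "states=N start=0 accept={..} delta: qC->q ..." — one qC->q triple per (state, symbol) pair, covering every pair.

states=2 start=0 accept={0} delta: 0a->0 0b->1 0c->1 1a->1 1b->1 1c->0

Fold the examples into a partial DFA from state 0: repeatedly fix the first undefined (state, symbol) met by the shortest-then-alphabetical prefix, trying targets in increasing order and rejecting any under which an Accept and a Reject string meet in one state with the same remainder; add a state when all current targets are rejected. Accepting states are where Accept strings end.
a: 0a undefined. 0a->0: ok.
b: 0b undefined. 0b->0: no, a/b meet in 0. Open state 1: 0b->1.
c: 0c undefined. 0c->0: no, a/ccc meet in 0. 0c->1: ok.
bb: 1b undefined. 1b->0: no, a/cba meet in 0. 1b->1: ok.
bc: 1c undefined. 1c->0: ok.
aba: 1a undefined. 1a->0: no, a/cba meet in 0. 1a->1: ok.
All examples now run through 2 states with every (state, symbol) defined. Accept strings end in {0}, Reject strings end in {1}; accept={0}.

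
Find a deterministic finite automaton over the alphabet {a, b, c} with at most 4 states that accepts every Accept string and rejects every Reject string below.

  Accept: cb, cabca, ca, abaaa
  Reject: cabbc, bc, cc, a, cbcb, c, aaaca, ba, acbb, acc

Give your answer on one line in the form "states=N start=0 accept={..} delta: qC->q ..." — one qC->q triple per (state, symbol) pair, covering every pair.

states=4 start=0 accept={0,2} delta: 0a->1 0b->0 0c->1 1a->0 1b->2 1c->3 2a->0 2b->1 2c->2 3a->1 3b->2 3c->1

Fold the examples into a partial DFA from state 0: repeatedly fix the first undefined (state, symbol) met by the shortest-then-alphabetical prefix, trying targets in increasing order and rejecting any under which an Accept and a Reject string meet in one state with the same remainder; add a state when all current targets are rejected. Accepting states are where Accept strings end.
a: 0a undefined. 0a->0: no, ca/aaaca meet in 0 with "ca" left. Open state 1: 0a->1.
b: 0b undefined. 0b->0: ok.
c: 0c undefined. 0c->0: no, cb/bc meet in 0. 0c->1: ok.
aa: 1a undefined. 1a->0: ok.
ab: 1b undefined. 1b->0: no, cb/cbcb meet in 0. 1b->1: no, cb/cabbc meet in 1. Open state 2: 1b->2.
ac: 1c undefined. 1c->0: no, cabca/cc meet in 0. 1c->1: no, cabca/aaaca meet in 0. 1c->2: no, cb/cc meet in 2. Open state 3: 1c->3.
aba: 2a undefined. 2a->0: ok.
acb: 3b undefined. 3b->0: no, cabca/acbb meet in 0. 3b->1: no, cb/acbb meet in 2. 3b->2: ok.
acc: 3c undefined. 3c->0: no, cabca/acc meet in 0. 3c->1: ok.
cbc: 2c undefined. 2c->0: no, cabca/cbcb meet in 0. 2c->1: no, cb/cbcb meet in 2. 2c->2: ok.
acbb: 2b undefined. 2b->0: no, cabca/cbcb meet in 0. 2b->1: ok.
aaaca: 3a undefined. 3a->0: no, cabca/aaaca meet in 0. 3a->1: ok.
All examples now run through 4 states with every (state, symbol) defined. Accept strings end in {0,2}, Reject strings end in {1,3}; accept={0,2}.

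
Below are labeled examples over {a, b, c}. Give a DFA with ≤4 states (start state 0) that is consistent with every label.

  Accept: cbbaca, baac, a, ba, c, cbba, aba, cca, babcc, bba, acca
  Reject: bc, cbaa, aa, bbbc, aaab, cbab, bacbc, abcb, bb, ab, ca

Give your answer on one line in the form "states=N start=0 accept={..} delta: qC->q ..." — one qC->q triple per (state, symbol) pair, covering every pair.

Fold the examples into a partial DFA from state 0: repeatedly fix the first undefined (state, symbol) met by the shortest-then-alphabetical prefix, trying targets in increasing order and rejecting any under which an Accept and a Reject string meet in one state with the same remainder; add a state when all current targets are rejected. Accepting states are where Accept strings end.
a: 0a undefined. 0a->0: no, a/aa meet in 0. Open state 1: 0a->1.
b: 0b undefined. 0b->0: no, c/bc meet in 0 with "c" left. 0b->1: no, ba/aa meet in 1 with "a" left. Open state 2: 0b->2.
c: 0c undefined. 0c->0: no, a/ca meet in 1. 0c->1: ok.
aa: 1a undefined. 1a->0: ok.
ab: 1b undefined. 1b->0: ok.
ac: 1c undefined. 1c->0: no, acca/cbaa meet in 0. 1c->1: no, cca/cbaa meet in 0. 1c->2: ok.
ba: 2a undefined. 2a->0: no, cbbaca/cbaa meet in 0. 2a->1: ok.
bb: 2b undefined. 2b->0: no, cbbaca/bacbc meet in 1. 2b->1: no, cbbaca/bbbc meet in 1. 2b->2: no, babcc/bb meet in 2. Open state 3: 2b->3.
bc: 2c undefined. 2c->0: ok.
bba: 3a undefined. 3a->0: no, bba/bc meet in 0. 3a->1: ok.
bbb: 3b undefined. 3b->0: no, cbbaca/bbbc meet in 1. 3b->1: no, babcc/bbbc meet in 2. 3b->2: ok.
bacbc: 3c undefined. 3c->0: ok.
All examples now run through 4 states with every (state, symbol) defined. Accept strings end in {1,2}, Reject strings end in {0,3}; accept={1,2}.

states=4 start=0 accept={1,2} delta: 0a->1 0b->2 0c->1 1a->0 1b->0 1c->2 2a->1 2b->3 2c->0 3a->1 3b->2 3c->0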